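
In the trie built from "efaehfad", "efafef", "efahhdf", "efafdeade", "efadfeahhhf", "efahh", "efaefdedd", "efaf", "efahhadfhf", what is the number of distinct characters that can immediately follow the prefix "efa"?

Follow the path "efa" to its node, then look at its outgoing edges.
Distinct next characters after "efa": d, e, f, h.
That node has 4 child edges.

4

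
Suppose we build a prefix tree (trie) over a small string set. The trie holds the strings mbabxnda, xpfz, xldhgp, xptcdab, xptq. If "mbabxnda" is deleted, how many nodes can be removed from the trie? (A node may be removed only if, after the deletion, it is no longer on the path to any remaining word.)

8

A node on "mbabxnda"'s path can go only if nothing else ends at it or branches off below it.
No other word shares any prefix with "mbabxnda", so all 8 of its nodes go.
Nodes removed: 8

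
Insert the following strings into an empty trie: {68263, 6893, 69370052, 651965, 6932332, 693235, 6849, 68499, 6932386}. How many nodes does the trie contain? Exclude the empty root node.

Count nodes per top-level branch (shared prefixes stored once):
  '6'-branch (651965, 68263, 6849, 68499, 6893, 6932332, 693235, 6932386, 69370052): 29 nodes
Sum: 29

29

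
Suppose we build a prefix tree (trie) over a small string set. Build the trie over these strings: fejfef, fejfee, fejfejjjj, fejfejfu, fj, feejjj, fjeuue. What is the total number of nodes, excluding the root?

Trie structure (* marks end of a word):
(root)
└─ f
   ├─ e
   │  ├─ e
   │  │  └─ j
   │  │     └─ j
   │  │        └─ j *
   │  └─ j
   │     └─ f
   │        └─ e
   │           ├─ e *
   │           ├─ f *
   │           └─ j
   │              ├─ f
   │              │  └─ u *
   │              └─ j
   │                 └─ j
   │                    └─ j *
   └─ j *
      └─ e
         └─ u
            └─ u
               └─ e *
Counting every labelled node above: 22.

22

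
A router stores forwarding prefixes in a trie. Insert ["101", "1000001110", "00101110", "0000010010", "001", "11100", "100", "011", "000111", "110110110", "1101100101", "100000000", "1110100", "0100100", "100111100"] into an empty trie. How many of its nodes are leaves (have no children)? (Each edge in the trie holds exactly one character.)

13

A leaf is a node with no children — equivalently, the end of a word that is not a proper prefix of any other stored word.
Those words: "0000010010", "000111", "00101110", "0100100", "011", "100000000", "1000001110", "100111100", "101", "1101100101", "110110110", "11100", "1110100"
Leaf count: 13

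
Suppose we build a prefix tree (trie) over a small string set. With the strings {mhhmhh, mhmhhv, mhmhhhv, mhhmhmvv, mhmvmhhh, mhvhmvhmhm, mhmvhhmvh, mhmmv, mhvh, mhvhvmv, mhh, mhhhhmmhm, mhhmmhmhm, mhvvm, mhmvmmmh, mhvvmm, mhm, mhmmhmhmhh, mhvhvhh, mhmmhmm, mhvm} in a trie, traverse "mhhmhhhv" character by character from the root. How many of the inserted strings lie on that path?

2

Traverse "mhhmhhhv" character by character; count nodes along the way that are marked as word ends.
Prefixes of the query that are stored words: "mhh", "mhhmhh"
Count: 2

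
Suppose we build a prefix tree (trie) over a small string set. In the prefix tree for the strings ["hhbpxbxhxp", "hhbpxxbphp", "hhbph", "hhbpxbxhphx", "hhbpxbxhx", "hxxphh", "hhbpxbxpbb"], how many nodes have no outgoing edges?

6

A leaf is a node with no children — equivalently, the end of a word that is not a proper prefix of any other stored word.
Those words: "hhbph", "hhbpxbxhphx", "hhbpxbxhxp", "hhbpxbxpbb", "hhbpxxbphp", "hxxphh"
Leaf count: 6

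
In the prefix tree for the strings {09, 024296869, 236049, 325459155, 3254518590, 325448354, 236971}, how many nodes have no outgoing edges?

7

A leaf is a node with no children — equivalently, the end of a word that is not a proper prefix of any other stored word.
Those words: "024296869", "09", "236049", "236971", "325448354", "3254518590", "325459155"
Leaf count: 7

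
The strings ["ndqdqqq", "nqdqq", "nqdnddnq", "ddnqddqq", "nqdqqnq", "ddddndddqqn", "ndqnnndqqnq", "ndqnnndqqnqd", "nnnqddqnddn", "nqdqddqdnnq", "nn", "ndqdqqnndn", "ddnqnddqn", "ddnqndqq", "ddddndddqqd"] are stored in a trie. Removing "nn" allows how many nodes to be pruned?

0

A node on "nn"'s path can go only if nothing else ends at it or branches off below it.
Every node on "nn" is still needed (e.g. by "nnnqddqnddn"), so nothing is freed.
Nodes removed: 0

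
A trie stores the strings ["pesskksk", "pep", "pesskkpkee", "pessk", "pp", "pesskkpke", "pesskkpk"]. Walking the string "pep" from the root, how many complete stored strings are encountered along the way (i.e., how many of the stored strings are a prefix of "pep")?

1

Traverse "pep" character by character; count nodes along the way that are marked as word ends.
Prefixes of the query that are stored words: "pep"
Count: 1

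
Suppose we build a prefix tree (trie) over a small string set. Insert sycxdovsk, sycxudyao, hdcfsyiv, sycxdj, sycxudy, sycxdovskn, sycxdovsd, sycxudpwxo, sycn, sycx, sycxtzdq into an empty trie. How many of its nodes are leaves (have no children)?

8

A leaf is a node with no children — equivalently, the end of a word that is not a proper prefix of any other stored word.
Those words: "hdcfsyiv", "sycn", "sycxdj", "sycxdovsd", "sycxdovskn", "sycxtzdq", "sycxudpwxo", "sycxudyao"
Leaf count: 8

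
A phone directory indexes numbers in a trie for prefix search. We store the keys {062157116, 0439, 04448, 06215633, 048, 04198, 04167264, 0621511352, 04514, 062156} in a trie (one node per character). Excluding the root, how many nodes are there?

Trace insertions, counting only characters that open a new branch:
  "062157116" → 9 new (0, 6, 2, 1, 5, 7, 1, 1, 6)
  "0439" → prefix "0" already present; 3 new (4, 3, 9)
  "04448" → prefix "04" already present; 3 new (4, 4, 8)
  "06215633" → prefix "06215" already present; 3 new (6, 3, 3)
  "048" → prefix "04" already present; 1 new (8)
  "04198" → prefix "04" already present; 3 new (1, 9, 8)
  "04167264" → prefix "041" already present; 5 new (6, 7, 2, 6, 4)
  "0621511352" → prefix "06215" already present; 5 new (1, 1, 3, 5, 2)
  "04514" → prefix "04" already present; 3 new (5, 1, 4)
  "062156" → prefix "062156" already present; 0 new (none)
Total nodes = 9 + 3 + 3 + 3 + 1 + 3 + 5 + 5 + 3 + 0 = 35

35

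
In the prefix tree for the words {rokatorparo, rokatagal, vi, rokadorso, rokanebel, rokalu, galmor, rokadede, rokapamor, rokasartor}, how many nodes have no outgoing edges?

Leaves are exactly the stored words that no other stored word extends.
Those words: "galmor", "rokadede", "rokadorso", "rokalu", "rokanebel", "rokapamor", "rokasartor", "rokatagal", "rokatorparo", "vi"
Leaf count: 10

10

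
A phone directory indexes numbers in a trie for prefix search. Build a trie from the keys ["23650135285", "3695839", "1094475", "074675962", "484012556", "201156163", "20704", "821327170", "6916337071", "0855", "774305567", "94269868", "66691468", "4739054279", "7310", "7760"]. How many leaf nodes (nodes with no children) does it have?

Leaves are exactly the stored words that no other stored word extends.
Those words: "074675962", "0855", "1094475", "201156163", "20704", "23650135285", "3695839", "4739054279", "484012556", "66691468", "6916337071", "7310", "774305567", "7760", "821327170", "94269868"
Leaf count: 16

16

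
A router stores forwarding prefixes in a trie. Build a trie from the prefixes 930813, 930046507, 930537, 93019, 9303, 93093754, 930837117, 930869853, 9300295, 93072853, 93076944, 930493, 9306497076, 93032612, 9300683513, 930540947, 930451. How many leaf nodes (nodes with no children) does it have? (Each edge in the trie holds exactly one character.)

16

A leaf is a node with no children — equivalently, the end of a word that is not a proper prefix of any other stored word.
Those words: "9300295", "930046507", "9300683513", "93019", "93032612", "930451", "930493", "930537", "930540947", "9306497076", "93072853", "93076944", "930813", "930837117", "930869853", "93093754"
Leaf count: 16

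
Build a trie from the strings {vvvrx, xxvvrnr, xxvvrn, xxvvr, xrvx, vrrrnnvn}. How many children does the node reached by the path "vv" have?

1

Walk "vv" from the root, arriving at one node.
Distinct next characters after "vv": v.
That node has 1 child edge.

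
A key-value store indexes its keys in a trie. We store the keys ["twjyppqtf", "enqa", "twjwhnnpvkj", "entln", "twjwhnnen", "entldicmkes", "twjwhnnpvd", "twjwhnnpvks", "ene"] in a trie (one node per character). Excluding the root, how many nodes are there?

Trie structure (* marks end of a word):
(root)
├─ e
│  └─ n
│     ├─ e *
│     ├─ q
│     │  └─ a *
│     └─ t
│        └─ l
│           ├─ d
│           │  └─ i
│           │     └─ c
│           │        └─ m
│           │           └─ k
│           │              └─ e
│           │                 └─ s *
│           └─ n *
└─ t
   └─ w
      └─ j
         ├─ w
         │  └─ h
         │     └─ n
         │        └─ n
         │           ├─ e
         │           │  └─ n *
         │           └─ p
         │              └─ v
         │                 ├─ d *
         │                 └─ k
         │                    ├─ j *
         │                    └─ s *
         └─ y
            └─ p
               └─ p
                  └─ q
                     └─ t
                        └─ f *
Counting every labelled node above: 36.

36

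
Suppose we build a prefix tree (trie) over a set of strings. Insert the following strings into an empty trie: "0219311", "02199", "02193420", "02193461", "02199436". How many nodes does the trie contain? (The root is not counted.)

16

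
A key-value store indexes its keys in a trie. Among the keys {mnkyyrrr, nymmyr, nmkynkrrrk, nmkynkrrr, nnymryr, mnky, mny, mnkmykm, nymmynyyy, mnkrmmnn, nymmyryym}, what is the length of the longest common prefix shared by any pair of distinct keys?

9

The deepest shared node is where two words last agree before diverging.
"nmkynkrrr" and "nmkynkrrrk" agree on "nmkynkrrr" (9 characters) before diverging; nothing deeper is shared.
Longest shared-prefix length: 9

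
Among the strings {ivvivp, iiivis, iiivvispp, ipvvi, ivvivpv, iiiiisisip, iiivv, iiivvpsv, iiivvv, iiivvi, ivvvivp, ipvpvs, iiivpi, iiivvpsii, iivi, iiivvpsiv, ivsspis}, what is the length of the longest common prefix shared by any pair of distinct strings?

Equivalently: take the maximum, over all pairs, of their longest common prefix length.
e.g. "iiivvpsii" and "iiivvpsiv" share the prefix "iiivvpsi" of length 8; no pair shares a longer one.
Longest shared-prefix length: 8

8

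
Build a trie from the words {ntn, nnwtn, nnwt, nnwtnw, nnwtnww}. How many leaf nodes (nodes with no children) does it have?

Leaves are exactly the stored words that no other stored word extends.
Those words: "nnwtnww", "ntn"
Leaf count: 2

2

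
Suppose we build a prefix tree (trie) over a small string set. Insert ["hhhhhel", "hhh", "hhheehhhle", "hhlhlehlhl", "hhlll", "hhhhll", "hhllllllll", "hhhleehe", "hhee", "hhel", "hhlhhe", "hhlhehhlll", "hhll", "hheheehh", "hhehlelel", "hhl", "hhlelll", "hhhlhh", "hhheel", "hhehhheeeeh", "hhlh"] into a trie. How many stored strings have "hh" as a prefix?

21

Walk to "hh"; the words in its subtree are exactly those with that prefix.
Words under "hh": hhee, hheheehh, hhehhheeeeh, hhehlelel, hhel, hhh, hhheehhhle, hhheel, hhhhhel, hhhhll, hhhleehe, hhhlhh, hhl, hhlelll, hhlh, hhlhehhlll, hhlhhe, hhlhlehlhl, hhll, hhlll, hhllllllll
Count: 21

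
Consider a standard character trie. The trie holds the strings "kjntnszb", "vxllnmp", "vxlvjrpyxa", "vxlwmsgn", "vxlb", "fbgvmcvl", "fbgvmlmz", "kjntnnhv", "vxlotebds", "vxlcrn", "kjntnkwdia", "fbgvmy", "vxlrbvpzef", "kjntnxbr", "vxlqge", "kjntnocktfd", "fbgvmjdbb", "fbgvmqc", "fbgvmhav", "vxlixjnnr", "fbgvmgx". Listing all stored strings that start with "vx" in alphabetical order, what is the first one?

Filter for "vx…" and sort: "vxlb", "vxlcrn", "vxlixjnnr", "vxllnmp", "vxlotebds", "vxlqge", "vxlrbvpzef", "vxlvjrpyxa", "vxlwmsgn"
Position 1: vxlb

vxlb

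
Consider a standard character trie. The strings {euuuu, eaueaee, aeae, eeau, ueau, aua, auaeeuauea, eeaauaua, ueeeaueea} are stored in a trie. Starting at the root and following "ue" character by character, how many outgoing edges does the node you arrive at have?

2

Walk "ue" from the root, arriving at one node.
Distinct next characters after "ue": a, e.
That node has 2 child edges.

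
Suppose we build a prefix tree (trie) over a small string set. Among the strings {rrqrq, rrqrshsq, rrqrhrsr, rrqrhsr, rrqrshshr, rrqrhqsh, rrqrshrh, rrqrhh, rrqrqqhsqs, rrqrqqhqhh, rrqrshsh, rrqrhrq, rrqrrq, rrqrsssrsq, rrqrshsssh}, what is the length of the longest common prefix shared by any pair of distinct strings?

The deepest shared node is where two words last agree before diverging.
e.g. "rrqrshsh" and "rrqrshshr" share the prefix "rrqrshsh" of length 8; no pair shares a longer one.
Longest shared-prefix length: 8

8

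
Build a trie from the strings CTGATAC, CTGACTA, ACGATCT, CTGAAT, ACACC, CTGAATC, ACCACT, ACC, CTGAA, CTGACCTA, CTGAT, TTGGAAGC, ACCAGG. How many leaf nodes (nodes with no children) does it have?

A leaf is a node with no children — equivalently, the end of a word that is not a proper prefix of any other stored word.
Those words: "ACACC", "ACCACT", "ACCAGG", "ACGATCT", "CTGAATC", "CTGACCTA", "CTGACTA", "CTGATAC", "TTGGAAGC"
Leaf count: 9

9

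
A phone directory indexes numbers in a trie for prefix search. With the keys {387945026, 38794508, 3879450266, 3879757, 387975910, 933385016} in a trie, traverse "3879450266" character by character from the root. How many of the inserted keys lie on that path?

Traverse "3879450266" character by character; count nodes along the way that are marked as word ends.
Prefixes of the query that are stored words: "387945026", "3879450266"
Count: 2

2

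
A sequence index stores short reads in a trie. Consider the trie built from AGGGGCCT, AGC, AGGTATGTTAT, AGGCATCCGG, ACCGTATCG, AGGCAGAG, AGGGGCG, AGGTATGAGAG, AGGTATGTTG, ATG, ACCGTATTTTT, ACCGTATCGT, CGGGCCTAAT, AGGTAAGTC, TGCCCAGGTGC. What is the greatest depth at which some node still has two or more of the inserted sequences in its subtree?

Equivalently: take the maximum, over all pairs, of their longest common prefix length.
e.g. "ACCGTATCG" and "ACCGTATCGT" share the prefix "ACCGTATCG" of length 9; no pair shares a longer one.
Longest shared-prefix length: 9

9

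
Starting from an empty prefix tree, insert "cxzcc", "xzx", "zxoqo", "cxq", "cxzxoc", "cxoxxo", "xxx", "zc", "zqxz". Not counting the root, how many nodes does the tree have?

27

Trace insertions, counting only characters that open a new branch:
  "cxzcc" → 5 new (c, x, z, c, c)
  "xzx" → 3 new (x, z, x)
  "zxoqo" → 5 new (z, x, o, q, o)
  "cxq" → prefix "cx" already present; 1 new (q)
  "cxzxoc" → prefix "cxz" already present; 3 new (x, o, c)
  "cxoxxo" → prefix "cx" already present; 4 new (o, x, x, o)
  "xxx" → prefix "x" already present; 2 new (x, x)
  "zc" → prefix "z" already present; 1 new (c)
  "zqxz" → prefix "z" already present; 3 new (q, x, z)
Total nodes = 5 + 3 + 5 + 1 + 3 + 4 + 2 + 1 + 3 = 27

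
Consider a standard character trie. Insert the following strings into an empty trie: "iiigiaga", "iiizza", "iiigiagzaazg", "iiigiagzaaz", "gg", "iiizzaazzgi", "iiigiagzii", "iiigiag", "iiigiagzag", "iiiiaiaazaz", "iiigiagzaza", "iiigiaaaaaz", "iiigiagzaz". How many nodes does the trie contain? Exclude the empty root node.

For each word, the new-node count is its length minus the longest prefix already in the trie:
  "iiigiaga" → 8 new (i, i, i, g, i, a, g, a)
  "iiizza" → prefix "iii" already present; 3 new (z, z, a)
  "iiigiagzaazg" → prefix "iiigiag" already present; 5 new (z, a, a, z, g)
  "iiigiagzaaz" → prefix "iiigiagzaaz" already present; 0 new (none)
  "gg" → 2 new (g, g)
  "iiizzaazzgi" → prefix "iiizza" already present; 5 new (a, z, z, g, i)
  "iiigiagzii" → prefix "iiigiagz" already present; 2 new (i, i)
  "iiigiag" → prefix "iiigiag" already present; 0 new (none)
  "iiigiagzag" → prefix "iiigiagza" already present; 1 new (g)
  "iiiiaiaazaz" → prefix "iii" already present; 8 new (i, a, i, a, a, z, a, z)
  "iiigiagzaza" → prefix "iiigiagza" already present; 2 new (z, a)
  "iiigiaaaaaz" → prefix "iiigia" already present; 5 new (a, a, a, a, z)
  "iiigiagzaz" → prefix "iiigiagzaz" already present; 0 new (none)
Total nodes = 8 + 3 + 5 + 0 + 2 + 5 + 2 + 0 + 1 + 8 + 2 + 5 + 0 = 41

41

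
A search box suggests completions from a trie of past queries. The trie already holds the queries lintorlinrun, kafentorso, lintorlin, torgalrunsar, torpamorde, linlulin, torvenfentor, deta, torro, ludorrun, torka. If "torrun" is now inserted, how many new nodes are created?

2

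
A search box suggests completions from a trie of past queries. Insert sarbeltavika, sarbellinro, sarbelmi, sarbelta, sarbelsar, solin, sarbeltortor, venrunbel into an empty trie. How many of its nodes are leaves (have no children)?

7

Leaves are exactly the stored words that no other stored word extends.
Those words: "sarbellinro", "sarbelmi", "sarbelsar", "sarbeltavika", "sarbeltortor", "solin", "venrunbel"
Leaf count: 7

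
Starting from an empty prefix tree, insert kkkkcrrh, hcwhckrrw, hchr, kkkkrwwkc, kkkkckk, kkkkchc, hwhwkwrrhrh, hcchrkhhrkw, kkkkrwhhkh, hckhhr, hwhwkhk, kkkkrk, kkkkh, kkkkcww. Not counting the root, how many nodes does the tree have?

61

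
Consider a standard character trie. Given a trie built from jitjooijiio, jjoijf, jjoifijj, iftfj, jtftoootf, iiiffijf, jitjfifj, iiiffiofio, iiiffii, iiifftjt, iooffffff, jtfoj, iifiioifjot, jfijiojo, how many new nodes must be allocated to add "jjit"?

2

Walking "jjit" from the root, the first 2 characters ("jj") follow existing edges; "i" is the first miss.
New nodes needed: |"jjit"| − 2 = 4 − 2 = 2.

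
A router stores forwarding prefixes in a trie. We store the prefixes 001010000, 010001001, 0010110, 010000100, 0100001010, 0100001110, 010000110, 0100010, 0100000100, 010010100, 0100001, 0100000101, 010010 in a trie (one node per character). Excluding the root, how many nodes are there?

39

For each word, the new-node count is its length minus the longest prefix already in the trie:
  "001010000" → 9 new (0, 0, 1, 0, 1, 0, 0, 0, 0)
  "010001001" → prefix "0" already present; 8 new (1, 0, 0, 0, 1, 0, 0, 1)
  "0010110" → prefix "00101" already present; 2 new (1, 0)
  "010000100" → prefix "01000" already present; 4 new (0, 1, 0, 0)
  "0100001010" → prefix "01000010" already present; 2 new (1, 0)
  "0100001110" → prefix "0100001" already present; 3 new (1, 1, 0)
  "010000110" → prefix "01000011" already present; 1 new (0)
  "0100010" → prefix "0100010" already present; 0 new (none)
  "0100000100" → prefix "010000" already present; 4 new (0, 1, 0, 0)
  "010010100" → prefix "0100" already present; 5 new (1, 0, 1, 0, 0)
  "0100001" → prefix "0100001" already present; 0 new (none)
  "0100000101" → prefix "010000010" already present; 1 new (1)
  "010010" → prefix "010010" already present; 0 new (none)
Total nodes = 9 + 8 + 2 + 4 + 2 + 3 + 1 + 0 + 4 + 5 + 0 + 1 + 0 = 39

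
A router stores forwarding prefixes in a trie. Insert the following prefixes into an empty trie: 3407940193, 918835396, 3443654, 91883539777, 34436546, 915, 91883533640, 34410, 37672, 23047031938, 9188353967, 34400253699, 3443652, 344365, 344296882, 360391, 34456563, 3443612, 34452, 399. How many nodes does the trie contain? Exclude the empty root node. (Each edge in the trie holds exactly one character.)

Insert word by word; a character creates a node only if that edge doesn't already exist:
  "3407940193" → 10 new (3, 4, 0, 7, 9, 4, 0, 1, 9, 3)
  "918835396" → 9 new (9, 1, 8, 8, 3, 5, 3, 9, 6)
  "3443654" → prefix "34" already present; 5 new (4, 3, 6, 5, 4)
  "91883539777" → prefix "91883539" already present; 3 new (7, 7, 7)
  "34436546" → prefix "3443654" already present; 1 new (6)
  "915" → prefix "91" already present; 1 new (5)
  "91883533640" → prefix "9188353" already present; 4 new (3, 6, 4, 0)
  "34410" → prefix "344" already present; 2 new (1, 0)
  "37672" → prefix "3" already present; 4 new (7, 6, 7, 2)
  "23047031938" → 11 new (2, 3, 0, 4, 7, 0, 3, 1, 9, 3, 8)
  "9188353967" → prefix "918835396" already present; 1 new (7)
  "34400253699" → prefix "344" already present; 8 new (0, 0, 2, 5, 3, 6, 9, 9)
  "3443652" → prefix "344365" already present; 1 new (2)
  "344365" → prefix "344365" already present; 0 new (none)
  "344296882" → prefix "344" already present; 6 new (2, 9, 6, 8, 8, 2)
  "360391" → prefix "3" already present; 5 new (6, 0, 3, 9, 1)
  "34456563" → prefix "344" already present; 5 new (5, 6, 5, 6, 3)
  "3443612" → prefix "34436" already present; 2 new (1, 2)
  "34452" → prefix "3445" already present; 1 new (2)
  "399" → prefix "3" already present; 2 new (9, 9)
Total nodes = 10 + 9 + 5 + 3 + 1 + 1 + 4 + 2 + 4 + 11 + 1 + 8 + 1 + 0 + 6 + 5 + 5 + 2 + 1 + 2 = 81

81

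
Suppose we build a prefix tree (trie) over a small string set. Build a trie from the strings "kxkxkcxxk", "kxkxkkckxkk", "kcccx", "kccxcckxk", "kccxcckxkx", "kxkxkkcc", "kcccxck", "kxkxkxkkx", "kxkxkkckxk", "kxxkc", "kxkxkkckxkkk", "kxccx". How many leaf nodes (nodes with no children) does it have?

A leaf is a node with no children — equivalently, the end of a word that is not a proper prefix of any other stored word.
Those words: "kcccxck", "kccxcckxkx", "kxccx", "kxkxkcxxk", "kxkxkkcc", "kxkxkkckxkkk", "kxkxkxkkx", "kxxkc"
Leaf count: 8

8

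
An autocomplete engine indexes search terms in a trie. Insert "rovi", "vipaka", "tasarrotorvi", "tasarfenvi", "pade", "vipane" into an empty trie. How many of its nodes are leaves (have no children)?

A leaf is a node with no children — equivalently, the end of a word that is not a proper prefix of any other stored word.
Those words: "pade", "rovi", "tasarfenvi", "tasarrotorvi", "vipaka", "vipane"
Leaf count: 6

6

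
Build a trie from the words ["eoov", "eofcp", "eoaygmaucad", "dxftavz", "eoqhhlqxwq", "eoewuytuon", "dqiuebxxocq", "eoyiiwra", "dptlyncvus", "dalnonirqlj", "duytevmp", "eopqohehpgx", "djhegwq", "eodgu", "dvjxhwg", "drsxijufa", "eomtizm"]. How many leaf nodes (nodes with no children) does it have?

17

Leaves are exactly the stored words that no other stored word extends.
Those words: "dalnonirqlj", "djhegwq", "dptlyncvus", "dqiuebxxocq", "drsxijufa", "duytevmp", "dvjxhwg", "dxftavz", "eoaygmaucad", "eodgu", "eoewuytuon", "eofcp", "eomtizm", "eoov", "eopqohehpgx", "eoqhhlqxwq", "eoyiiwra"
Leaf count: 17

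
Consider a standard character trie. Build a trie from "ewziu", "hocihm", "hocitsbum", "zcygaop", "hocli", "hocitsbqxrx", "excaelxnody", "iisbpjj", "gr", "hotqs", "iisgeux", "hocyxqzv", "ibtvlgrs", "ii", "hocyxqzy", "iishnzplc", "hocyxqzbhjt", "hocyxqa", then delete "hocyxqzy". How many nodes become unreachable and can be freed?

1

Walk "hocyxqzy" from the leaf back toward the root, removing each node that no remaining word uses.
The suffix "y" (1 node) is used only by "hocyxqzy"; the node for "hocyxqz" still has the child "v", so pruning stops there.
Nodes removed: 1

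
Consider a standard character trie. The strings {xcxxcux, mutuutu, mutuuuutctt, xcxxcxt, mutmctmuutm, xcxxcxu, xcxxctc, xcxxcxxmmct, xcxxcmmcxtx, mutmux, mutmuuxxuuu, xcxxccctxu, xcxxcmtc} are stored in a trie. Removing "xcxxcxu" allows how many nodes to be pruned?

1

A node on "xcxxcxu"'s path can go only if nothing else ends at it or branches off below it.
The suffix "u" (1 node) is used only by "xcxxcxu"; the node for "xcxxcx" still has the child "t", so pruning stops there.
Nodes removed: 1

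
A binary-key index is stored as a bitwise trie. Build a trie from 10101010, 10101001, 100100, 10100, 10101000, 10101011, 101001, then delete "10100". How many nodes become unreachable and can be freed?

0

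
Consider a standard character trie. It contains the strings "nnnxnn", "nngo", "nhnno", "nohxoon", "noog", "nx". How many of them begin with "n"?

Walk to "n"; the words in its subtree are exactly those with that prefix.
Matches: "nhnno", "nngo", "nnnxnn", "nohxoon", "noog", "nx"
Count: 6

6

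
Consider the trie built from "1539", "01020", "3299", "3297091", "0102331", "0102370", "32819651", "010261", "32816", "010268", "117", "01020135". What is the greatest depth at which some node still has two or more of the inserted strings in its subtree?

Look for the deepest trie node that still has at least two words in its subtree.
e.g. "01020" and "01020135" share the prefix "01020" of length 5; no pair shares a longer one.
Longest shared-prefix length: 5

5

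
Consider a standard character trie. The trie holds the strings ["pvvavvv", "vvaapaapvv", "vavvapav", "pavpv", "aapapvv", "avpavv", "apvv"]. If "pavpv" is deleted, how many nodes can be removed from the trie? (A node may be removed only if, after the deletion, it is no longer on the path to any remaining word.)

Walk "pavpv" from the leaf back toward the root, removing each node that no remaining word uses.
The suffix "avpv" (4 nodes) is used only by "pavpv"; the node for "p" still has the child "v", so pruning stops there.
Nodes removed: 4

4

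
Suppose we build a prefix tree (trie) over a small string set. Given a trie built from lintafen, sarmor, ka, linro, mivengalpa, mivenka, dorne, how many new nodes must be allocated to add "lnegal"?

5

"l" is already a path in the trie; the remaining "negal" must be added.
So 6 − 1 = 5 new nodes.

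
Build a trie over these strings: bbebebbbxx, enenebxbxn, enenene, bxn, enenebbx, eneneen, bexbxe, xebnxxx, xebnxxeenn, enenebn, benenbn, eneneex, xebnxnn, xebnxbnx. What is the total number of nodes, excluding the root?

56

Trace insertions, counting only characters that open a new branch:
  "bbebebbbxx" → 10 new (b, b, e, b, e, b, b, b, x, x)
  "enenebxbxn" → 10 new (e, n, e, n, e, b, x, b, x, n)
  "enenene" → prefix "enene" already present; 2 new (n, e)
  "bxn" → prefix "b" already present; 2 new (x, n)
  "enenebbx" → prefix "eneneb" already present; 2 new (b, x)
  "eneneen" → prefix "enene" already present; 2 new (e, n)
  "bexbxe" → prefix "b" already present; 5 new (e, x, b, x, e)
  "xebnxxx" → 7 new (x, e, b, n, x, x, x)
  "xebnxxeenn" → prefix "xebnxx" already present; 4 new (e, e, n, n)
  "enenebn" → prefix "eneneb" already present; 1 new (n)
  "benenbn" → prefix "be" already present; 5 new (n, e, n, b, n)
  "eneneex" → prefix "enenee" already present; 1 new (x)
  "xebnxnn" → prefix "xebnx" already present; 2 new (n, n)
  "xebnxbnx" → prefix "xebnx" already present; 3 new (b, n, x)
Total nodes = 10 + 10 + 2 + 2 + 2 + 2 + 5 + 7 + 4 + 1 + 5 + 1 + 2 + 3 = 56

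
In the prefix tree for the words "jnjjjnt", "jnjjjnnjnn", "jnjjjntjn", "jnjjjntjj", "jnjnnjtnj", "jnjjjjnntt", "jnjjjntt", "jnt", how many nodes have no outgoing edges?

7

Leaves are exactly the stored words that no other stored word extends.
Those words: "jnjjjjnntt", "jnjjjnnjnn", "jnjjjntjj", "jnjjjntjn", "jnjjjntt", "jnjnnjtnj", "jnt"
Leaf count: 7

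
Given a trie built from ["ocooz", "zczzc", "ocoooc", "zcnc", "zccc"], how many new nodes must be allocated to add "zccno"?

2

The longest prefix of "zccno" already in the trie is "zcc" (length 3).
New nodes needed: |"zccno"| − 3 = 5 − 3 = 2.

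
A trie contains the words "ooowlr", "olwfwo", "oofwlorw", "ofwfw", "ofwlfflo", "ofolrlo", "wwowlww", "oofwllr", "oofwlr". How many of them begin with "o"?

Filter for entries beginning with "o":
Matches: "ofolrlo", "ofwfw", "ofwlfflo", "olwfwo", "oofwllr", "oofwlorw", "oofwlr", "ooowlr"
Count: 8

8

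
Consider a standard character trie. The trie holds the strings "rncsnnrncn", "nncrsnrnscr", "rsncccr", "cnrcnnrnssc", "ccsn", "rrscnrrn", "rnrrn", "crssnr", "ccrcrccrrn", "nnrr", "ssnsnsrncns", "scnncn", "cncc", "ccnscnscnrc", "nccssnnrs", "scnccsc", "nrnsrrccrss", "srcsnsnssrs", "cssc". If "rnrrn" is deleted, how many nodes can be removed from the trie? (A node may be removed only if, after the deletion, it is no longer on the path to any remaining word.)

3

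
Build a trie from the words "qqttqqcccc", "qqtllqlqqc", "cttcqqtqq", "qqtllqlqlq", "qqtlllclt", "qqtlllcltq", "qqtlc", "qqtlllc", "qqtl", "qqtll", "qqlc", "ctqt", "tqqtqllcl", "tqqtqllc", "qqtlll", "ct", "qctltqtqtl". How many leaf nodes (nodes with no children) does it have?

A leaf is a node with no children — equivalently, the end of a word that is not a proper prefix of any other stored word.
Those words: "ctqt", "cttcqqtqq", "qctltqtqtl", "qqlc", "qqtlc", "qqtlllcltq", "qqtllqlqlq", "qqtllqlqqc", "qqttqqcccc", "tqqtqllcl"
Leaf count: 10

10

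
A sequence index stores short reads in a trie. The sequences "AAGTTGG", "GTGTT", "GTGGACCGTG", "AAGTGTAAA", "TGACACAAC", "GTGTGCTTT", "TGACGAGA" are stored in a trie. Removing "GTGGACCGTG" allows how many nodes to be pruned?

A node on "GTGGACCGTG"'s path can go only if nothing else ends at it or branches off below it.
The suffix "GACCGTG" (7 nodes) is used only by "GTGGACCGTG"; the node for "GTG" still has the child "T", so pruning stops there.
Nodes removed: 7

7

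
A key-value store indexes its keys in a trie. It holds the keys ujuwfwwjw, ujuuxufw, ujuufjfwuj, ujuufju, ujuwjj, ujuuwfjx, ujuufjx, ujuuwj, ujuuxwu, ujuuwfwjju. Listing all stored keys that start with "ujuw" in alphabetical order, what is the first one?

ujuwfwwjw

Words with prefix "ujuw", in lexicographic order: "ujuwfwwjw", "ujuwjj"
Position 1: ujuwfwwjw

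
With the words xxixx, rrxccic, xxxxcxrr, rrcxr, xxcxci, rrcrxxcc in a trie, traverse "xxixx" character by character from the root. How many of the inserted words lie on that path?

Walk "xxixx" from the root; an end-of-word marker is hit whenever a stored word is a prefix of "xxixx".
Prefixes of the query that are stored words: "xxixx"
Count: 1

1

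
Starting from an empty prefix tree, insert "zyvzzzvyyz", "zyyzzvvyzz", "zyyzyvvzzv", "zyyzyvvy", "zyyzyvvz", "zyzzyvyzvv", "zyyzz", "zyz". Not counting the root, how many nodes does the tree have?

33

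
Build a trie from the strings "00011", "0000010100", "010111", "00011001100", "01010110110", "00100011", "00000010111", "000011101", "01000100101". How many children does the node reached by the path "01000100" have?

1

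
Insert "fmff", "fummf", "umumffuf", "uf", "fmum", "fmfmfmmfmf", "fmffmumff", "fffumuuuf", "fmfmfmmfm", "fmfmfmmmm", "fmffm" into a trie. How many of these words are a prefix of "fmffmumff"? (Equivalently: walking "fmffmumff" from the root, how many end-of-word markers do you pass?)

Check each prefix of "fmffmumff" against the stored set — each match is an end-marker on the path.
Prefixes of the query that are stored words: "fmff", "fmffm", "fmffmumff"
Count: 3

3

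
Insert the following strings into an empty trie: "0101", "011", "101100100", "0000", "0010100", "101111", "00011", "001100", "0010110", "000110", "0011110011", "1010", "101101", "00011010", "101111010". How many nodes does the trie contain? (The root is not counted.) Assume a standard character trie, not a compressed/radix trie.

Count nodes per top-level branch (shared prefixes stored once):
  '0'-branch (0000, 00011, 000110, 00011010, 0010100, 0010110, 001100, 0011110011, 0101, 011): 29 nodes
  '1'-branch (1010, 101100100, 101101, 101111, 101111010): 16 nodes
Sum: 45

45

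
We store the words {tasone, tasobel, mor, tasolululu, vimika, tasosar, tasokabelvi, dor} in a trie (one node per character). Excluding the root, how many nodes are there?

37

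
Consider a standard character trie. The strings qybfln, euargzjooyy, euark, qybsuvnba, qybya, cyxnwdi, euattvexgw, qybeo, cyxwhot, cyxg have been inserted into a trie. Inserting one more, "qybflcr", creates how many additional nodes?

2

The longest prefix of "qybflcr" already in the trie is "qybfl" (length 5).
Each of the 2 remaining characters creates one node.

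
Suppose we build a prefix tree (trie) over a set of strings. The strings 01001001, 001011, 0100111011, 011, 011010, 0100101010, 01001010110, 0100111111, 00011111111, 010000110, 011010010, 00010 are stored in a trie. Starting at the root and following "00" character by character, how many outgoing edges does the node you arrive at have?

Walk "00" from the root, arriving at one node.
Characters that immediately follow "00" among the stored strings: {0, 1}.
That node has 2 child edges.

2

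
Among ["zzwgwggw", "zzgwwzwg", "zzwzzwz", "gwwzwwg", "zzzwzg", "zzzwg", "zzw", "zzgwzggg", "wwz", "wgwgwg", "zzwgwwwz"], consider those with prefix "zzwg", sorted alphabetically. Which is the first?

Words with prefix "zzwg", in lexicographic order: "zzwgwggw", "zzwgwwwz"
The 1st is zzwgwggw.

zzwgwggw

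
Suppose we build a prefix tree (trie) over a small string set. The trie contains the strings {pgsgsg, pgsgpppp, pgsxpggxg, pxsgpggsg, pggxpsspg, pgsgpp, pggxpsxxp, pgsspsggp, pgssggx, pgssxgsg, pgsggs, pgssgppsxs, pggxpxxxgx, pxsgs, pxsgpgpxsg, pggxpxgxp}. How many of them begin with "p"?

16

Walk to "p"; the words in its subtree are exactly those with that prefix.
Words under "p": pggxpsspg, pggxpsxxp, pggxpxgxp, pggxpxxxgx, pgsggs, pgsgpp, pgsgpppp, pgsgsg, pgssggx, pgssgppsxs, pgsspsggp, pgssxgsg, pgsxpggxg, pxsgpggsg, pxsgpgpxsg, pxsgs
Count: 16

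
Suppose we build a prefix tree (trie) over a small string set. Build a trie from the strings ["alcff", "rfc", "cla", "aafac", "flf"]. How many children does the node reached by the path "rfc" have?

0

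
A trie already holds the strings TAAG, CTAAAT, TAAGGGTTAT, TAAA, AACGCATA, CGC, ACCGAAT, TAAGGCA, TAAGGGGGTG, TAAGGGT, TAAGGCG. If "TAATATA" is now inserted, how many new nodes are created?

4

The longest prefix of "TAATATA" already in the trie is "TAA" (length 3).
So 7 − 3 = 4 new nodes.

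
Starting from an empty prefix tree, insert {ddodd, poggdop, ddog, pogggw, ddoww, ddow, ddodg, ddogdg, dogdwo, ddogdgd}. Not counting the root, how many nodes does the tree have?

26

Trace insertions, counting only characters that open a new branch:
  "ddodd" → 5 new (d, d, o, d, d)
  "poggdop" → 7 new (p, o, g, g, d, o, p)
  "ddog" → prefix "ddo" already present; 1 new (g)
  "pogggw" → prefix "pogg" already present; 2 new (g, w)
  "ddoww" → prefix "ddo" already present; 2 new (w, w)
  "ddow" → prefix "ddow" already present; 0 new (none)
  "ddodg" → prefix "ddod" already present; 1 new (g)
  "ddogdg" → prefix "ddog" already present; 2 new (d, g)
  "dogdwo" → prefix "d" already present; 5 new (o, g, d, w, o)
  "ddogdgd" → prefix "ddogdg" already present; 1 new (d)
Total nodes = 5 + 7 + 1 + 2 + 2 + 0 + 1 + 2 + 5 + 1 = 26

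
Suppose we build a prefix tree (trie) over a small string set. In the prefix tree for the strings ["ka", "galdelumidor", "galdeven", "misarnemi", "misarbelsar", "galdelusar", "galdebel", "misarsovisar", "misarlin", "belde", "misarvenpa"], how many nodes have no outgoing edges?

11

Leaves are exactly the stored words that no other stored word extends.
Those words: "belde", "galdebel", "galdelumidor", "galdelusar", "galdeven", "ka", "misarbelsar", "misarlin", "misarnemi", "misarsovisar", "misarvenpa"
Leaf count: 11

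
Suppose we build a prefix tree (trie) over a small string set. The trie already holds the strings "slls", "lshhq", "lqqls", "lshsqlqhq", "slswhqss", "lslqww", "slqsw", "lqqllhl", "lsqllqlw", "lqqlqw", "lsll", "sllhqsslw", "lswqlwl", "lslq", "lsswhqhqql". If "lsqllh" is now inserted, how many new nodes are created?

1

The longest prefix of "lsqllh" already in the trie is "lsqll" (length 5).
So 6 − 5 = 1 new nodes.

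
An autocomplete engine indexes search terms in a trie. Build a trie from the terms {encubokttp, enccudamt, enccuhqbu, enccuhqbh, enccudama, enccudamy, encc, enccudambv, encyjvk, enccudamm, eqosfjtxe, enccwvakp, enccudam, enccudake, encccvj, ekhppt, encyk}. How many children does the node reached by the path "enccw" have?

1

Walk "enccw" from the root, arriving at one node.
Characters that immediately follow "enccw" among the stored strings: {v}.
That node has 1 child edge.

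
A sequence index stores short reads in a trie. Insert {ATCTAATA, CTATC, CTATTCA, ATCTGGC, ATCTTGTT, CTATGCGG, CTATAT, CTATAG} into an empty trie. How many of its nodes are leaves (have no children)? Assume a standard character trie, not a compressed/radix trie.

A leaf is a node with no children — equivalently, the end of a word that is not a proper prefix of any other stored word.
Those words: "ATCTAATA", "ATCTGGC", "ATCTTGTT", "CTATAG", "CTATAT", "CTATC", "CTATGCGG", "CTATTCA"
Leaf count: 8

8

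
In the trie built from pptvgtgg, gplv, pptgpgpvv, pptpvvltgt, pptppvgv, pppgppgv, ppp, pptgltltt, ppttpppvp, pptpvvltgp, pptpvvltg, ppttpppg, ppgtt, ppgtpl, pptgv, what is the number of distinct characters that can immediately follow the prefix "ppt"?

The children of the "ppt" node are the distinct next characters among strings starting with "ppt".
Distinct next characters after "ppt": g, p, t, v.
That node has 4 child edges.

4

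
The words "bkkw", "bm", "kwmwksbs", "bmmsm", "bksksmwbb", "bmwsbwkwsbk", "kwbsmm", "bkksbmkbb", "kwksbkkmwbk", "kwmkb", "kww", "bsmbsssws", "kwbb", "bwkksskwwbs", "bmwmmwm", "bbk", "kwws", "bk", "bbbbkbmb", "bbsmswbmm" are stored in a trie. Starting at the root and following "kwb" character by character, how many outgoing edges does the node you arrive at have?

Walk "kwb" from the root, arriving at one node.
Distinct next characters after "kwb": b, s.
That node has 2 child edges.

2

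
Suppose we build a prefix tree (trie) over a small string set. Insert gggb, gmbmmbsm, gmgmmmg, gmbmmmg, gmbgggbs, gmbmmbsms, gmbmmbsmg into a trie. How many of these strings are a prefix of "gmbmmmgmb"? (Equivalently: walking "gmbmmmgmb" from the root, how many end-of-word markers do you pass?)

1

Walk "gmbmmmgmb" from the root; an end-of-word marker is hit whenever a stored word is a prefix of "gmbmmmgmb".
Prefixes of the query that are stored words: "gmbmmmg"
Count: 1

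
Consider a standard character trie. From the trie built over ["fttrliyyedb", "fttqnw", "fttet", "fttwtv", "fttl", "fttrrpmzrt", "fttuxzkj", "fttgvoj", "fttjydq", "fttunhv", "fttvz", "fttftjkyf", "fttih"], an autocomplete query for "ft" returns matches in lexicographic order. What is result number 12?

Filter for "ft…" and sort: "fttet", "fttftjkyf", "fttgvoj", "fttih", "fttjydq", "fttl", "fttqnw", "fttrliyyedb", "fttrrpmzrt", "fttunhv", "fttuxzkj", "fttvz", "fttwtv"
The 12th is fttvz.

fttvz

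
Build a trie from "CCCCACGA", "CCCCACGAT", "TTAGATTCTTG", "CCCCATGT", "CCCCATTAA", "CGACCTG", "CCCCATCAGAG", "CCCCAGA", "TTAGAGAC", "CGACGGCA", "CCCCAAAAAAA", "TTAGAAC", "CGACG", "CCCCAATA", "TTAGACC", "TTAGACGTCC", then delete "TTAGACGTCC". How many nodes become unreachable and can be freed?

After clearing the end-marker at "TTAGACGTCC", prune upward until reaching a node still needed by another word.
The suffix "GTCC" (4 nodes) is used only by "TTAGACGTCC"; the node for "TTAGAC" still has the child "C", so pruning stops there.
Nodes removed: 4

4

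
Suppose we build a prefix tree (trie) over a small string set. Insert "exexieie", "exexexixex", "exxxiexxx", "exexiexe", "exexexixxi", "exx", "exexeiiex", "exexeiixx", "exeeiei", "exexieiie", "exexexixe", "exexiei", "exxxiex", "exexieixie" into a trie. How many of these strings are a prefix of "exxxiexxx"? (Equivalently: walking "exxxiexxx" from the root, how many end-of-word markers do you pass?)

Traverse "exxxiexxx" character by character; count nodes along the way that are marked as word ends.
Prefixes of the query that are stored words: "exx", "exxxiex", "exxxiexxx"
Count: 3

3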